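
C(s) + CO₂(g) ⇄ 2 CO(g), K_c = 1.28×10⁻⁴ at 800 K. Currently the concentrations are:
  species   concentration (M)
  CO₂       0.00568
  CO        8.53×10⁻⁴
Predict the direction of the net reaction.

(C is a pure solid — omitted from Q_c.)
Q_c = [CO]² / [CO₂] = (8.53×10⁻⁴)² / (0.00568) = 1.28×10⁻⁴
Q_c = 1.28×10⁻⁴ = K_c, so the system is already at equilibrium.

neither direction; the system is at equilibrium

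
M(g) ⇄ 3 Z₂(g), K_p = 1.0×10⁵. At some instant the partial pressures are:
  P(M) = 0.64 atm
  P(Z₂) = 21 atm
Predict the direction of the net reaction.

Q_p = P(Z₂)³ / P(M) = (21)³ / (0.64) = 14000
Q_p = 14000 < K_p = 1.0×10⁵, so the forward reaction proceeds.

toward products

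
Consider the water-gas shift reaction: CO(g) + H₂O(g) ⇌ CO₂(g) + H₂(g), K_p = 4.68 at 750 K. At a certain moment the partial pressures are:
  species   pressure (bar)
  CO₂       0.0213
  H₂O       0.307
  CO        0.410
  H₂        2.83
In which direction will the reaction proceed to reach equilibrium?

in the forward direction

Q_p = P(CO₂)·P(H₂) / (P(CO)·P(H₂O)) = (0.0213)·(2.83) / ((0.410)·(0.307)) = 0.479
Q_p = 0.479 < K_p = 4.68, so the forward reaction proceeds.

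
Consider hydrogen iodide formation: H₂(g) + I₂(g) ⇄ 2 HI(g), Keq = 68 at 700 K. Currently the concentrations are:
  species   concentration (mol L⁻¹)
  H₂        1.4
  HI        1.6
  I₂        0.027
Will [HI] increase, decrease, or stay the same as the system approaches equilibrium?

stay the same

Q = [HI]² / ([H₂]·[I₂]) = (1.6)² / ((1.4)·(0.027)) = 68
Q = 68 = Keq; the system is at equilibrium.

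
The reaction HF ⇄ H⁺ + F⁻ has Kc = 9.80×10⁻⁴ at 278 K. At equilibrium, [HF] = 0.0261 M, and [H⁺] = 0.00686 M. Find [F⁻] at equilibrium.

[F⁻] = 0.00373 M

At equilibrium, Kc = [H⁺]·[F⁻] / [HF] = 9.80×10⁻⁴.
(0.00686)·([F⁻]) / (0.0261) = 9.80×10⁻⁴
[F⁻] = 0.00373 M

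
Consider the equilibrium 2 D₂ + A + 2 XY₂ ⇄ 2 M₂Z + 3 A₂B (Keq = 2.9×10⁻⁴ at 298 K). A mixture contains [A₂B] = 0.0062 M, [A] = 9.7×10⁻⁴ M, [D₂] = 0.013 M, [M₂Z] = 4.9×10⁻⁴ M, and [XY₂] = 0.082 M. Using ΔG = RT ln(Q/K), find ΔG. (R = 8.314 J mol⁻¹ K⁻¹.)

ΔG = -4.26 kJ/mol

Q = [M₂Z]²·[A₂B]³ / ([D₂]²·[A]·[XY₂]²) = (4.9×10⁻⁴)²·(0.0062)³ / ((0.013)²·(9.7×10⁻⁴)·(0.082)²) = 5.19×10⁻⁵
ΔG = RT ln(Q/Keq) = (8.314 J mol⁻¹ K⁻¹)(298 K) × ln(5.19×10⁻⁵/2.9×10⁻⁴)
   = (2.478 kJ/mol)(-1.721) = -4.26 kJ/mol
ΔG < 0, so the forward reaction is spontaneous (proceeds forward).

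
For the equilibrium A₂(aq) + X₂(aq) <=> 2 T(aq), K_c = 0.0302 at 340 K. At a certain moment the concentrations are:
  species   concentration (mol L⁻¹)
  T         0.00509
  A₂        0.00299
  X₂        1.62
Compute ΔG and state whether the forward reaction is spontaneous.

Q_c = [T]² / ([A₂]·[X₂]) = (0.00509)² / ((0.00299)·(1.62)) = 0.00535
ΔG = RT ln(Q_c/K_c) = (8.314 J mol⁻¹ K⁻¹)(340 K) × ln(0.00535/0.0302)
   = (2.827 kJ/mol)(-1.731) = -4.89 kJ/mol
ΔG < 0, so the forward reaction is spontaneous (proceeds forward).

ΔG = -4.89 kJ/mol; the forward reaction is spontaneous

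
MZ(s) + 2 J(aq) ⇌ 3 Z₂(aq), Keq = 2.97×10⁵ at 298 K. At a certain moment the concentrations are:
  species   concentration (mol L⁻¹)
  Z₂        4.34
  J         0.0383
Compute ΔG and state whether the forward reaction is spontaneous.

(MZ is a pure solid — omitted from Q.)
Q = [Z₂]³ / [J]² = (4.34)³ / (0.0383)² = 55700
ΔG = RT ln(Q/Keq) = (8.314 J mol⁻¹ K⁻¹)(298 K) × ln(55700/2.97×10⁵)
   = (2.478 kJ/mol)(-1.674) = -4.15 kJ/mol
ΔG < 0, so the forward reaction is spontaneous (proceeds forward).

ΔG = -4.15 kJ/mol; the forward reaction is spontaneous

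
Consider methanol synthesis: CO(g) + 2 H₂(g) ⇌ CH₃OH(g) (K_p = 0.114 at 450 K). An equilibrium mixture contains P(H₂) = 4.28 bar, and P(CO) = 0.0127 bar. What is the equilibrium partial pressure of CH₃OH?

P(CH₃OH) = 0.0265 bar

At equilibrium, K_p = P(CH₃OH) / (P(CO)·P(H₂)²) = 0.114.
(P(CH₃OH)) / ((0.0127)·(4.28)²) = 0.114
P(CH₃OH) = 0.0265 bar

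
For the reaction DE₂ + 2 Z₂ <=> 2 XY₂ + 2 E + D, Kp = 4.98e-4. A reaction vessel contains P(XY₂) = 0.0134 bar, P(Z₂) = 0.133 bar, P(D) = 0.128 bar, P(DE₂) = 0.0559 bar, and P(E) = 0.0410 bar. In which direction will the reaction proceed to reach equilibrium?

Qp = P(XY₂)²·P(E)²·P(D) / (P(DE₂)·P(Z₂)²) = (0.0134)²·(0.0410)²·(0.128) / ((0.0559)·(0.133)²) = 3.91e-5
Qp = 3.91e-5 < Kp = 4.98e-4, so the forward reaction proceeds.

to the right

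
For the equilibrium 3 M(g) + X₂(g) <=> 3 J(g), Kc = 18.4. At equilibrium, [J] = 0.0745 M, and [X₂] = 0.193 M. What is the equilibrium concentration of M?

At equilibrium, Kc = [J]³ / ([M]³·[X₂]) = 18.4.
(0.0745)³ / (([M])³·(0.193)) = 18.4
[M]³ = 1.16e-4 ⇒ [M] = 0.0488 M

[M] = 0.0488 M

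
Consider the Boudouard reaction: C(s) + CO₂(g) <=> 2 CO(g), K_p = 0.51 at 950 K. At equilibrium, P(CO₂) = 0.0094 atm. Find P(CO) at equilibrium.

(C is a pure solid — omitted from K_p.)
At equilibrium, K_p = P(CO)² / P(CO₂) = 0.51.
(P(CO))² / (0.0094) = 0.51
P(CO)² = 0.00479 ⇒ P(CO) = 0.069 atm

P(CO) = 0.069 atm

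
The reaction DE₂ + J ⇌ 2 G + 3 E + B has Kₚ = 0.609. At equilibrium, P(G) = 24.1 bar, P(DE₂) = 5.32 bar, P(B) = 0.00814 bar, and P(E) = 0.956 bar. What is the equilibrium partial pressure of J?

P(J) = 1.27 bar

At equilibrium, Kₚ = P(G)²·P(E)³·P(B) / (P(DE₂)·P(J)) = 0.609.
(24.1)²·(0.956)³·(0.00814) / ((5.32)·(P(J))) = 0.609
P(J) = 1.27 bar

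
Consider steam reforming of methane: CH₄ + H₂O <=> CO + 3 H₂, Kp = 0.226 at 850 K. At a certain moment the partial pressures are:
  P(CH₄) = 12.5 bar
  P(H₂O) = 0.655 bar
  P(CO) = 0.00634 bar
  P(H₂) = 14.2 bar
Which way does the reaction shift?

Qp = P(CO)·P(H₂)³ / (P(CH₄)·P(H₂O)) = (0.00634)·(14.2)³ / ((12.5)·(0.655)) = 2.22
Qp = 2.22 > Kp = 0.226, so the reverse reaction proceeds.

to the left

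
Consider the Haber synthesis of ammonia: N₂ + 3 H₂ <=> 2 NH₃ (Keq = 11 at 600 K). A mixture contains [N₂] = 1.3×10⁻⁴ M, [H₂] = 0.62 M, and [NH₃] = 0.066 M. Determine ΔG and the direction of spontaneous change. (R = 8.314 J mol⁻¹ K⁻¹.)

ΔG = 12.7 kJ/mol; the forward reaction is non-spontaneous

Q = [NH₃]² / ([N₂]·[H₂]³) = (0.066)² / ((1.3×10⁻⁴)·(0.62)³) = 141
ΔG = RT ln(Q/Keq) = (8.314 J mol⁻¹ K⁻¹)(600 K) × ln(141/11)
   = (4.988 kJ/mol)(2.551) = 12.7 kJ/mol
ΔG > 0, so the forward reaction is non-spontaneous (proceeds in reverse).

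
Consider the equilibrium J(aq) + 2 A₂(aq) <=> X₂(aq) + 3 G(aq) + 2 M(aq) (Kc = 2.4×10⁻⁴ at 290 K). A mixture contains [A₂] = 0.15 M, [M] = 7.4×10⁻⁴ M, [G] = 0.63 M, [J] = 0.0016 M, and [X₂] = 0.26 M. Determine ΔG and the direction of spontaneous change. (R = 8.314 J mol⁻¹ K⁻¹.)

ΔG = 3.41 kJ/mol; the forward reaction is non-spontaneous

Qc = [X₂]·[G]³·[M]² / ([J]·[A₂]²) = (0.26)·(0.63)³·(7.4×10⁻⁴)² / ((0.0016)·(0.15)²) = 9.89×10⁻⁴
ΔG = RT ln(Qc/Kc) = (8.314 J mol⁻¹ K⁻¹)(290 K) × ln(9.89×10⁻⁴/2.4×10⁻⁴)
   = (2.411 kJ/mol)(1.416) = 3.41 kJ/mol
ΔG > 0, so the forward reaction is non-spontaneous (proceeds in reverse).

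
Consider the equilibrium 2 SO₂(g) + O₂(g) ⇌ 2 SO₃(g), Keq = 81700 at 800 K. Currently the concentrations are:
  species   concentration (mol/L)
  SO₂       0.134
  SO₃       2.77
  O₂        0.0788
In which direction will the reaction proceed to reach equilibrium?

Q = [SO₃]² / ([SO₂]²·[O₂]) = (2.77)² / ((0.134)²·(0.0788)) = 5420
Q = 5420 < Keq = 81700, so the forward reaction proceeds.

to the right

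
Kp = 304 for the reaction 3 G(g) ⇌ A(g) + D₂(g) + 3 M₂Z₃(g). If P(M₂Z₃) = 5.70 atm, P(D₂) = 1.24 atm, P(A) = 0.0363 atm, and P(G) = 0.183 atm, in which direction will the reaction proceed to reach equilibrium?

to the left

Qp = P(A)·P(D₂)·P(M₂Z₃)³ / P(G)³ = (0.0363)·(1.24)·(5.70)³ / (0.183)³ = 1360
Qp = 1360 > Kp = 304, so the reverse reaction proceeds.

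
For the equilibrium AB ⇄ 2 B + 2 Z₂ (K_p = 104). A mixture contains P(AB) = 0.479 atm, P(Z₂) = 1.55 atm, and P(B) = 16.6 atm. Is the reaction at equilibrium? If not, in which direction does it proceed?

toward reactants

Q_p = P(B)²·P(Z₂)² / P(AB) = (16.6)²·(1.55)² / (0.479) = 1380
Q_p = 1380 > K_p = 104, so the reverse reaction proceeds.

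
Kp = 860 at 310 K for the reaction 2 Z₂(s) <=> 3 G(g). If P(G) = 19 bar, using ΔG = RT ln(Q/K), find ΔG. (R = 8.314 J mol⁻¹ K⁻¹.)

(Z₂ is a pure solid — omitted from Qp.)
Qp = P(G)³ = (19)³ = 6860
ΔG = RT ln(Qp/Kp) = (8.314 J mol⁻¹ K⁻¹)(310 K) × ln(6860/860)
   = (2.577 kJ/mol)(2.077) = 5.35 kJ/mol
ΔG > 0, so the forward reaction is non-spontaneous (proceeds in reverse).

ΔG = 5.35 kJ/mol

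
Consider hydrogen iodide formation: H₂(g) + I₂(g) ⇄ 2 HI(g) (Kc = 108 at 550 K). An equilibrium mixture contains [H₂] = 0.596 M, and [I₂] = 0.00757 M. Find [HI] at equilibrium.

[HI] = 0.698 M

At equilibrium, Kc = [HI]² / ([H₂]·[I₂]) = 108.
([HI])² / ((0.596)·(0.00757)) = 108
[HI]² = 0.487 ⇒ [HI] = 0.698 M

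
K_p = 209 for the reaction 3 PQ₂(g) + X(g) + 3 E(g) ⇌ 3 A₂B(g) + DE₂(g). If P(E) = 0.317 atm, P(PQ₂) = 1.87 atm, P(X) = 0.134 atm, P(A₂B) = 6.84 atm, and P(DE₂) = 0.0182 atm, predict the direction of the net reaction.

neither direction; the system is at equilibrium

Q_p = P(A₂B)³·P(DE₂) / (P(PQ₂)³·P(X)·P(E)³) = (6.84)³·(0.0182) / ((1.87)³·(0.134)·(0.317)³) = 209
Q_p = 209 = K_p, so the system is already at equilibrium.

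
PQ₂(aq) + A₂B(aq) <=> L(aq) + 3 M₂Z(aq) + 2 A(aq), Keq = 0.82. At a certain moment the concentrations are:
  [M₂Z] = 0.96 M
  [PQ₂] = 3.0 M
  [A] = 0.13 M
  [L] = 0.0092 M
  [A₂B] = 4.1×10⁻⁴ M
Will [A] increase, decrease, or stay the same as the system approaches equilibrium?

Q = [L]·[M₂Z]³·[A]² / ([PQ₂]·[A₂B]) = (0.0092)·(0.96)³·(0.13)² / ((3.0)·(4.1×10⁻⁴)) = 0.11
Q = 0.11 < Keq = 0.82: net forward reaction.
A is a product, so it increases.

increase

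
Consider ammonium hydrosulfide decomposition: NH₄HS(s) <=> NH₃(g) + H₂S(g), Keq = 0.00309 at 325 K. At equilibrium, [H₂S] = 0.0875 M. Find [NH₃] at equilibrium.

[NH₃] = 0.0353 M

(NH₄HS is a pure solid — omitted from Keq.)
At equilibrium, Keq = [NH₃]·[H₂S] = 0.00309.
([NH₃])·(0.0875) = 0.00309
[NH₃] = 0.0353 M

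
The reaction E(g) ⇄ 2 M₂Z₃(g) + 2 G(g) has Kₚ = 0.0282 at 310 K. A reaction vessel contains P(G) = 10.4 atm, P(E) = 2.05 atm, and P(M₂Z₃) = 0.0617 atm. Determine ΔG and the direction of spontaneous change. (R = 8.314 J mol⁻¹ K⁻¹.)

ΔG = 5.06 kJ/mol; the forward reaction is non-spontaneous

Qₚ = P(M₂Z₃)²·P(G)² / P(E) = (0.0617)²·(10.4)² / (2.05) = 0.201
ΔG = RT ln(Qₚ/Kₚ) = (8.314 J mol⁻¹ K⁻¹)(310 K) × ln(0.201/0.0282)
   = (2.577 kJ/mol)(1.964) = 5.06 kJ/mol
ΔG > 0, so the forward reaction is non-spontaneous (proceeds in reverse).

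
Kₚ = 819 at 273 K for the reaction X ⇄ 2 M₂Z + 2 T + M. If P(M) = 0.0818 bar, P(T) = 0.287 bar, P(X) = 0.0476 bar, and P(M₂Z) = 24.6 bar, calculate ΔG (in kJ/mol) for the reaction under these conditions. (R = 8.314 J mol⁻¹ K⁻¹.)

ΔG = -5.12 kJ/mol

Qₚ = P(M₂Z)²·P(T)²·P(M) / P(X) = (24.6)²·(0.287)²·(0.0818) / (0.0476) = 85.7
ΔG = RT ln(Qₚ/Kₚ) = (8.314 J mol⁻¹ K⁻¹)(273 K) × ln(85.7/819)
   = (2.270 kJ/mol)(-2.257) = -5.12 kJ/mol
ΔG < 0, so the forward reaction is spontaneous (proceeds forward).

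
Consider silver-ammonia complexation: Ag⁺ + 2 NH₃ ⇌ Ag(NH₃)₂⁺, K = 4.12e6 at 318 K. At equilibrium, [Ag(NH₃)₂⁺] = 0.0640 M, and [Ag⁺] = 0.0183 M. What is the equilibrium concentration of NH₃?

At equilibrium, K = [Ag(NH₃)₂⁺] / ([Ag⁺]·[NH₃]²) = 4.12e6.
(0.0640) / ((0.0183)·([NH₃])²) = 4.12e6
[NH₃]² = 8.49e-7 ⇒ [NH₃] = 9.21e-4 M

[NH₃] = 9.21e-4 M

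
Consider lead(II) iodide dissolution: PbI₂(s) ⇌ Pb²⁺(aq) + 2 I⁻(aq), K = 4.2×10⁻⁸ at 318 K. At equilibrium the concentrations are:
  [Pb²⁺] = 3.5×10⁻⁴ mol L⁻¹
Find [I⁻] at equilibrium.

[I⁻] = 0.011 mol L⁻¹

(PbI₂ is a pure solid — omitted from K.)
At equilibrium, K = [Pb²⁺]·[I⁻]² = 4.2×10⁻⁸.
(3.5×10⁻⁴)·([I⁻])² = 4.2×10⁻⁸
[I⁻]² = 1.20×10⁻⁴ ⇒ [I⁻] = 0.011 mol L⁻¹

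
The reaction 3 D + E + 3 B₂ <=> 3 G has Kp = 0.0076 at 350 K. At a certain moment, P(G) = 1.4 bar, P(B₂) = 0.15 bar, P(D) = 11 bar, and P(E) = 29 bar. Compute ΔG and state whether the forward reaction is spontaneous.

ΔG = 2.97 kJ/mol; the forward reaction is non-spontaneous

Qp = P(G)³ / (P(D)³·P(E)·P(B₂)³) = (1.4)³ / ((11)³·(29)·(0.15)³) = 0.0211
ΔG = RT ln(Qp/Kp) = (8.314 J mol⁻¹ K⁻¹)(350 K) × ln(0.0211/0.0076)
   = (2.910 kJ/mol)(1.021) = 2.97 kJ/mol
ΔG > 0, so the forward reaction is non-spontaneous (proceeds in reverse).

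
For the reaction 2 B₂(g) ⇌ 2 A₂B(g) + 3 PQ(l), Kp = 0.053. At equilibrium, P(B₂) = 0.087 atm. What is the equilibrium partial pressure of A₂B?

P(A₂B) = 0.020 atm

(PQ is a pure liquid — omitted from Kp.)
At equilibrium, Kp = P(A₂B)² / P(B₂)² = 0.053.
(P(A₂B))² / (0.087)² = 0.053
P(A₂B)² = 4.01e-4 ⇒ P(A₂B) = 0.020 atm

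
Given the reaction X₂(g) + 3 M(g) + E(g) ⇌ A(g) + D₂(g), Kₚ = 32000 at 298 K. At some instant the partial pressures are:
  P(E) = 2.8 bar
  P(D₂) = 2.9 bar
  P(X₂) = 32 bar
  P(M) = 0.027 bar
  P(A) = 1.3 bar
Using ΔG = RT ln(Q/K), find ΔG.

ΔG = -6.70 kJ/mol

Qₚ = P(A)·P(D₂) / (P(X₂)·P(M)³·P(E)) = (1.3)·(2.9) / ((32)·(0.027)³·(2.8)) = 2140
ΔG = RT ln(Qₚ/Kₚ) = (8.314 J mol⁻¹ K⁻¹)(298 K) × ln(2140/32000)
   = (2.478 kJ/mol)(-2.705) = -6.70 kJ/mol
ΔG < 0, so the forward reaction is spontaneous (proceeds forward).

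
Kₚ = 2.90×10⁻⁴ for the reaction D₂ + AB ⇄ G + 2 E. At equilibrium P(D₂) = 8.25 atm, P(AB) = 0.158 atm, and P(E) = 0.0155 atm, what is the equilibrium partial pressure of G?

P(G) = 1.57 atm

At equilibrium, Kₚ = P(G)·P(E)² / (P(D₂)·P(AB)) = 2.90×10⁻⁴.
(P(G))·(0.0155)² / ((8.25)·(0.158)) = 2.90×10⁻⁴
P(G) = 1.57 atm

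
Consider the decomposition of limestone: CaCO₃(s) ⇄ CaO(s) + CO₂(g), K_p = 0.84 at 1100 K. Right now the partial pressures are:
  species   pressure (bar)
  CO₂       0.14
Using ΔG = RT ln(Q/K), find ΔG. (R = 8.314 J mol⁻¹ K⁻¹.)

ΔG = -16.4 kJ/mol

(CaCO₃, CaO are pure solids — omitted from Q_p.)
Q_p = P(CO₂) = 0.140
ΔG = RT ln(Q_p/K_p) = (8.314 J mol⁻¹ K⁻¹)(1100 K) × ln(0.140/0.84)
   = (9.145 kJ/mol)(-1.792) = -16.4 kJ/mol
ΔG < 0, so the forward reaction is spontaneous (proceeds forward).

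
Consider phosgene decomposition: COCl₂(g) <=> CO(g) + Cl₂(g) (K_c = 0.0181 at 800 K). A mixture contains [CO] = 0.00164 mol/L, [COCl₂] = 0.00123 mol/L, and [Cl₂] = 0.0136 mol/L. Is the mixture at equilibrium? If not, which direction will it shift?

yes, at equilibrium

Q_c = [CO]·[Cl₂] / [COCl₂] = (0.00164)·(0.0136) / (0.00123) = 0.0181
Q_c = 0.0181 = K_c; the system is at equilibrium.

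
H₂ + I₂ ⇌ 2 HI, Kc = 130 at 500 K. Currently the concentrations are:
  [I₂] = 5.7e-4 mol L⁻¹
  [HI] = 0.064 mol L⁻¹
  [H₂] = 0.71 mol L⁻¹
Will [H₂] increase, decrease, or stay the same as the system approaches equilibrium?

decrease

Qc = [HI]² / ([H₂]·[I₂]) = (0.064)² / ((0.71)·(5.7e-4)) = 10
Qc = 10 < Kc = 130: net forward reaction.
H₂ is a reactant, so it decreases.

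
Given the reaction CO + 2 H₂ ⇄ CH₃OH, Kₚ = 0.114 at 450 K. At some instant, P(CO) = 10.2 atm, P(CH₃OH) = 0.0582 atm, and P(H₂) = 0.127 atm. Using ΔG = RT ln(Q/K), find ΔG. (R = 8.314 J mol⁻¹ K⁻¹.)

Qₚ = P(CH₃OH) / (P(CO)·P(H₂)²) = (0.0582) / ((10.2)·(0.127)²) = 0.354
ΔG = RT ln(Qₚ/Kₚ) = (8.314 J mol⁻¹ K⁻¹)(450 K) × ln(0.354/0.114)
   = (3.741 kJ/mol)(1.133) = 4.24 kJ/mol
ΔG > 0, so the forward reaction is non-spontaneous (proceeds in reverse).

ΔG = 4.24 kJ/mol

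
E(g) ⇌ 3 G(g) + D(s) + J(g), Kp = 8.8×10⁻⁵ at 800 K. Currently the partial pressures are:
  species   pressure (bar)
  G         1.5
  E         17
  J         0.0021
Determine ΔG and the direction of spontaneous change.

ΔG = 10.3 kJ/mol; the forward reaction is non-spontaneous

(D is a pure solid — omitted from Qp.)
Qp = P(G)³·P(J) / P(E) = (1.5)³·(0.0021) / (17) = 4.17×10⁻⁴
ΔG = RT ln(Qp/Kp) = (8.314 J mol⁻¹ K⁻¹)(800 K) × ln(4.17×10⁻⁴/8.8×10⁻⁵)
   = (6.651 kJ/mol)(1.556) = 10.3 kJ/mol
ΔG > 0, so the forward reaction is non-spontaneous (proceeds in reverse).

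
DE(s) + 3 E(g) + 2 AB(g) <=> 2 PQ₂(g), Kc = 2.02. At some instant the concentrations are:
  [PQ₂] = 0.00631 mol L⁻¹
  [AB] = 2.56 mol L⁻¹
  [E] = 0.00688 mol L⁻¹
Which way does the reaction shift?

(DE is a pure solid — omitted from Qc.)
Qc = [PQ₂]² / ([E]³·[AB]²) = (0.00631)² / ((0.00688)³·(2.56)²) = 18.7
Qc = 18.7 > Kc = 2.02, so the reverse reaction proceeds.

in the reverse direction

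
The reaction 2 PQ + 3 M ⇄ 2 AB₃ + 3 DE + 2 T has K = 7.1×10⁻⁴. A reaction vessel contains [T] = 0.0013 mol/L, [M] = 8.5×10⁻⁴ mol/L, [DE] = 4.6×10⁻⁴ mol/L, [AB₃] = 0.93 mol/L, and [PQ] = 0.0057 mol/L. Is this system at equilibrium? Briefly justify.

Q = [AB₃]²·[DE]³·[T]² / ([PQ]²·[M]³) = (0.93)²·(4.6×10⁻⁴)³·(0.0013)² / ((0.0057)²·(8.5×10⁻⁴)³) = 0.0071
Q = 0.0071 > K = 7.1×10⁻⁴: net reverse reaction.

no; Q > K, reaction proceeds in reverse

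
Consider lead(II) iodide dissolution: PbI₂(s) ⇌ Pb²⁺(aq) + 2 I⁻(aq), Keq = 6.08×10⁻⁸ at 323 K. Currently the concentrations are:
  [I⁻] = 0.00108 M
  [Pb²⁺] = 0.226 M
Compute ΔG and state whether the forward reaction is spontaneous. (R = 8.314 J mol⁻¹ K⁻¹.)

(PbI₂ is a pure solid — omitted from Q.)
Q = [Pb²⁺]·[I⁻]² = (0.226)·(0.00108)² = 2.64×10⁻⁷
ΔG = RT ln(Q/Keq) = (8.314 J mol⁻¹ K⁻¹)(323 K) × ln(2.64×10⁻⁷/6.08×10⁻⁸)
   = (2.685 kJ/mol)(1.468) = 3.94 kJ/mol
ΔG > 0, so the forward reaction is non-spontaneous (proceeds in reverse).

ΔG = 3.94 kJ/mol; the forward reaction is non-spontaneous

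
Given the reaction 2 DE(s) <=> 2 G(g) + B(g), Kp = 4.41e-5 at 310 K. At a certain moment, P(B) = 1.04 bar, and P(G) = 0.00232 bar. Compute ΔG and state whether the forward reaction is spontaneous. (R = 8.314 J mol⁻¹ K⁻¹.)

ΔG = -5.32 kJ/mol; the forward reaction is spontaneous

(DE is a pure solid — omitted from Qp.)
Qp = P(G)²·P(B) = (0.00232)²·(1.04) = 5.60e-6
ΔG = RT ln(Qp/Kp) = (8.314 J mol⁻¹ K⁻¹)(310 K) × ln(5.60e-6/4.41e-5)
   = (2.577 kJ/mol)(-2.064) = -5.32 kJ/mol
ΔG < 0, so the forward reaction is spontaneous (proceeds forward).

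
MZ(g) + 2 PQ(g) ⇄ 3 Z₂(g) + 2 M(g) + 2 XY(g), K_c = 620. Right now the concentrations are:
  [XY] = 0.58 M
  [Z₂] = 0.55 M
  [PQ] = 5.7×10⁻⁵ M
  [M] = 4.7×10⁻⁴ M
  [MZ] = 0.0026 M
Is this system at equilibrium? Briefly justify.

no; Q > K, reaction proceeds in reverse

Q_c = [Z₂]³·[M]²·[XY]² / ([MZ]·[PQ]²) = (0.55)³·(4.7×10⁻⁴)²·(0.58)² / ((0.0026)·(5.7×10⁻⁵)²) = 1500
Q_c = 1500 > K_c = 620: net reverse reaction.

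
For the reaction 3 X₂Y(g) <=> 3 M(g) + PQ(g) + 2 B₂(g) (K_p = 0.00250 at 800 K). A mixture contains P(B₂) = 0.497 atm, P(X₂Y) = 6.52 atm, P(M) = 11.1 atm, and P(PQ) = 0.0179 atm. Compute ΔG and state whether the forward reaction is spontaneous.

Q_p = P(M)³·P(PQ)·P(B₂)² / P(X₂Y)³ = (11.1)³·(0.0179)·(0.497)² / (6.52)³ = 0.0218
ΔG = RT ln(Q_p/K_p) = (8.314 J mol⁻¹ K⁻¹)(800 K) × ln(0.0218/0.00250)
   = (6.651 kJ/mol)(2.166) = 14.4 kJ/mol
ΔG > 0, so the forward reaction is non-spontaneous (proceeds in reverse).

ΔG = 14.4 kJ/mol; the forward reaction is non-spontaneous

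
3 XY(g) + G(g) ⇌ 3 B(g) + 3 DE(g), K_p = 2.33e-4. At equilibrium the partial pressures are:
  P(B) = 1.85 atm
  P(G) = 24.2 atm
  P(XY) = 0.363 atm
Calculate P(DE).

At equilibrium, K_p = P(B)³·P(DE)³ / (P(XY)³·P(G)) = 2.33e-4.
(1.85)³·(P(DE))³ / ((0.363)³·(24.2)) = 2.33e-4
P(DE)³ = 4.26e-5 ⇒ P(DE) = 0.0349 atm

P(DE) = 0.0349 atm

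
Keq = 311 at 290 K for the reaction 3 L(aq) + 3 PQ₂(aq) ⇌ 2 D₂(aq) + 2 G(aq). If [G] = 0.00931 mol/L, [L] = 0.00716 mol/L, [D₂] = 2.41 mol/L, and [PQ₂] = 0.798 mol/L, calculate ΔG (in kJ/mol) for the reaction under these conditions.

ΔG = 5.21 kJ/mol

Q = [D₂]²·[G]² / ([L]³·[PQ₂]³) = (2.41)²·(0.00931)² / ((0.00716)³·(0.798)³) = 2700
ΔG = RT ln(Q/Keq) = (8.314 J mol⁻¹ K⁻¹)(290 K) × ln(2700/311)
   = (2.411 kJ/mol)(2.161) = 5.21 kJ/mol
ΔG > 0, so the forward reaction is non-spontaneous (proceeds in reverse).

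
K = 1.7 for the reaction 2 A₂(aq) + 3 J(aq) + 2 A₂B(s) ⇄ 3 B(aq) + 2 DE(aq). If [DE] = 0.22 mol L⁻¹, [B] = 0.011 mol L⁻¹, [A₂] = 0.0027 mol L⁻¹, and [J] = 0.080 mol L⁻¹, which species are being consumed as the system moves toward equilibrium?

(A₂B is a pure solid — omitted from Q.)
Q = [B]³·[DE]² / ([A₂]²·[J]³) = (0.011)³·(0.22)² / ((0.0027)²·(0.080)³) = 17
Q = 17 > K = 1.7: net reverse reaction.

B, DE (products)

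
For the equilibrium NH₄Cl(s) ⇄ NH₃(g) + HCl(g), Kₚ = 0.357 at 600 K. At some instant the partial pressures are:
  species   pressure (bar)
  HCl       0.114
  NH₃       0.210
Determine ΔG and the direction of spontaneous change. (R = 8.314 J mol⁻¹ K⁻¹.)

ΔG = -13.5 kJ/mol; the forward reaction is spontaneous

(NH₄Cl is a pure solid — omitted from Qₚ.)
Qₚ = P(NH₃)·P(HCl) = (0.210)·(0.114) = 0.0239
ΔG = RT ln(Qₚ/Kₚ) = (8.314 J mol⁻¹ K⁻¹)(600 K) × ln(0.0239/0.357)
   = (4.988 kJ/mol)(-2.704) = -13.5 kJ/mol
ΔG < 0, so the forward reaction is spontaneous (proceeds forward).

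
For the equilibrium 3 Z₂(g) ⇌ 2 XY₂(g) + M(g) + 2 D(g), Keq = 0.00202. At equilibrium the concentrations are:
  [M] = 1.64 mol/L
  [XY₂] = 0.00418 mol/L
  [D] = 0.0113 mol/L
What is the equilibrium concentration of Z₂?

[Z₂] = 0.0122 mol/L

At equilibrium, Keq = [XY₂]²·[M]·[D]² / [Z₂]³ = 0.00202.
(0.00418)²·(1.64)·(0.0113)² / ([Z₂])³ = 0.00202
[Z₂]³ = 1.81e-6 ⇒ [Z₂] = 0.0122 mol/L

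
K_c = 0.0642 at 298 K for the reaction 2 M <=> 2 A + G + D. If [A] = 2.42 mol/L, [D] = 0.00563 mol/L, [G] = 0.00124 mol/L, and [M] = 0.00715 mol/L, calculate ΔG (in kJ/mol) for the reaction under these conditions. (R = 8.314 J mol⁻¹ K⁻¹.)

Q_c = [A]²·[G]·[D] / [M]² = (2.42)²·(0.00124)·(0.00563) / (0.00715)² = 0.800
ΔG = RT ln(Q_c/K_c) = (8.314 J mol⁻¹ K⁻¹)(298 K) × ln(0.800/0.0642)
   = (2.478 kJ/mol)(2.523) = 6.25 kJ/mol
ΔG > 0, so the forward reaction is non-spontaneous (proceeds in reverse).

ΔG = 6.25 kJ/mol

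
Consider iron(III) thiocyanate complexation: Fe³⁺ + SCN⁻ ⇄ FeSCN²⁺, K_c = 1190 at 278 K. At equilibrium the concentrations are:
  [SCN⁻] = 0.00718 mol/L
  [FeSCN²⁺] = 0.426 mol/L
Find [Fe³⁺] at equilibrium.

At equilibrium, K_c = [FeSCN²⁺] / ([Fe³⁺]·[SCN⁻]) = 1190.
(0.426) / (([Fe³⁺])·(0.00718)) = 1190
[Fe³⁺] = 0.0499 mol/L

[Fe³⁺] = 0.0499 mol/L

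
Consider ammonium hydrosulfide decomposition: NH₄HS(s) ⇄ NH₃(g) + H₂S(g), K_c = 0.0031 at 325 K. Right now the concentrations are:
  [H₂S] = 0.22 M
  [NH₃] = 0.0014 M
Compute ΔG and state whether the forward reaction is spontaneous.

ΔG = -6.24 kJ/mol; the forward reaction is spontaneous

(NH₄HS is a pure solid — omitted from Q_c.)
Q_c = [NH₃]·[H₂S] = (0.0014)·(0.22) = 3.08×10⁻⁴
ΔG = RT ln(Q_c/K_c) = (8.314 J mol⁻¹ K⁻¹)(325 K) × ln(3.08×10⁻⁴/0.0031)
   = (2.702 kJ/mol)(-2.309) = -6.24 kJ/mol
ΔG < 0, so the forward reaction is spontaneous (proceeds forward).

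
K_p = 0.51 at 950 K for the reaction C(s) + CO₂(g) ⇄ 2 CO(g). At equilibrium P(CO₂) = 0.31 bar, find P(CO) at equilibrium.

(C is a pure solid — omitted from K_p.)
At equilibrium, K_p = P(CO)² / P(CO₂) = 0.51.
(P(CO))² / (0.31) = 0.51
P(CO)² = 0.158 ⇒ P(CO) = 0.40 bar

P(CO) = 0.40 bar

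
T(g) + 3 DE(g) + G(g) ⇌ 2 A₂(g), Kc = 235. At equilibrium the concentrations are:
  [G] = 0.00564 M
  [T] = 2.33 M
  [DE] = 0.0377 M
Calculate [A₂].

[A₂] = 0.0129 M

At equilibrium, Kc = [A₂]² / ([T]·[DE]³·[G]) = 235.
([A₂])² / ((2.33)·(0.0377)³·(0.00564)) = 235
[A₂]² = 1.65×10⁻⁴ ⇒ [A₂] = 0.0129 M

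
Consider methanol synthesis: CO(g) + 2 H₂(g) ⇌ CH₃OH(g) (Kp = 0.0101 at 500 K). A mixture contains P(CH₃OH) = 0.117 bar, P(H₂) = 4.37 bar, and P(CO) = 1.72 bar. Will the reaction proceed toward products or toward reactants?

in the forward direction

Qp = P(CH₃OH) / (P(CO)·P(H₂)²) = (0.117) / ((1.72)·(4.37)²) = 0.00356
Qp = 0.00356 < Kp = 0.0101, so the forward reaction proceeds.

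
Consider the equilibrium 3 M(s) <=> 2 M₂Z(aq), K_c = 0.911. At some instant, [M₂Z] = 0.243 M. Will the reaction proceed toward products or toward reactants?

(M is a pure solid — omitted from Q_c.)
Q_c = [M₂Z]² = (0.243)² = 0.0590
Q_c = 0.0590 < K_c = 0.911, so the forward reaction proceeds.

toward products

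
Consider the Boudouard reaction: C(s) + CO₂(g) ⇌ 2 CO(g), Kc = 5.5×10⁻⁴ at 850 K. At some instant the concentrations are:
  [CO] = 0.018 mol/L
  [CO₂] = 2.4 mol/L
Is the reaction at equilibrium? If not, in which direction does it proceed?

toward products

(C is a pure solid — omitted from Qc.)
Qc = [CO]² / [CO₂] = (0.018)² / (2.4) = 1.4×10⁻⁴
Qc = 1.4×10⁻⁴ < Kc = 5.5×10⁻⁴, so the forward reaction proceeds.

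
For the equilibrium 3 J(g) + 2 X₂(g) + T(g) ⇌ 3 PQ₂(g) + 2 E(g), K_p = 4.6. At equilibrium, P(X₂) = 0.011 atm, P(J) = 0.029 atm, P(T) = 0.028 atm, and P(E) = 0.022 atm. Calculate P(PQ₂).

P(PQ₂) = 0.0092 atm

At equilibrium, K_p = P(PQ₂)³·P(E)² / (P(J)³·P(X₂)²·P(T)) = 4.6.
(P(PQ₂))³·(0.022)² / ((0.029)³·(0.011)²·(0.028)) = 4.6
P(PQ₂)³ = 7.85×10⁻⁷ ⇒ P(PQ₂) = 0.0092 atm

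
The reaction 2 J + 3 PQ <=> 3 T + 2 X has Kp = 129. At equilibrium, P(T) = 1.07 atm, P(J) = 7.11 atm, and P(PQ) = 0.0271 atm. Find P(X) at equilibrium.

P(X) = 0.325 atm

At equilibrium, Kp = P(T)³·P(X)² / (P(J)²·P(PQ)³) = 129.
(1.07)³·(P(X))² / ((7.11)²·(0.0271)³) = 129
P(X)² = 0.106 ⇒ P(X) = 0.325 atm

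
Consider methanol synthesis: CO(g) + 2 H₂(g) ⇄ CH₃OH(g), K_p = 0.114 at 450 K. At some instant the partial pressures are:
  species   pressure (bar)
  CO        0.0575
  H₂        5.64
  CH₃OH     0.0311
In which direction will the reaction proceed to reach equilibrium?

in the forward direction

Q_p = P(CH₃OH) / (P(CO)·P(H₂)²) = (0.0311) / ((0.0575)·(5.64)²) = 0.0170
Q_p = 0.0170 < K_p = 0.114, so the forward reaction proceeds.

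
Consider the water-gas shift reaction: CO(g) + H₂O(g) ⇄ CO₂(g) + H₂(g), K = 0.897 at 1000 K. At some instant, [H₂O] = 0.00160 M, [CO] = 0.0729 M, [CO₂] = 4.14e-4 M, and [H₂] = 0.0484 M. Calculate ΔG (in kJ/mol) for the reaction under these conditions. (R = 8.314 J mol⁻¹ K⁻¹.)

ΔG = -13.7 kJ/mol

Q = [CO₂]·[H₂] / ([CO]·[H₂O]) = (4.14e-4)·(0.0484) / ((0.0729)·(0.00160)) = 0.172
ΔG = RT ln(Q/K) = (8.314 J mol⁻¹ K⁻¹)(1000 K) × ln(0.172/0.897)
   = (8.314 kJ/mol)(-1.652) = -13.7 kJ/mol
ΔG < 0, so the forward reaction is spontaneous (proceeds forward).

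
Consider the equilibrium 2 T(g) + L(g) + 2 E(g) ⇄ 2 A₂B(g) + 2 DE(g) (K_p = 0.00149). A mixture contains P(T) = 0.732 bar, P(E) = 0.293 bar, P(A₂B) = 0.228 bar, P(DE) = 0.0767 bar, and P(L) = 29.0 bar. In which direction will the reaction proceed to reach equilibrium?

Q_p = P(A₂B)²·P(DE)² / (P(T)²·P(L)·P(E)²) = (0.228)²·(0.0767)² / ((0.732)²·(29.0)·(0.293)²) = 2.29×10⁻⁴
Q_p = 2.29×10⁻⁴ < K_p = 0.00149, so the forward reaction proceeds.

forward (toward products)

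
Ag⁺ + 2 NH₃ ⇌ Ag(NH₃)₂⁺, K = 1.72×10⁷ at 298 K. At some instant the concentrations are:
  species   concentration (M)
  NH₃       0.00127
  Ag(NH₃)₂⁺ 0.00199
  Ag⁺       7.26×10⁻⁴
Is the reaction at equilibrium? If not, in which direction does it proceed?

Q = [Ag(NH₃)₂⁺] / ([Ag⁺]·[NH₃]²) = (0.00199) / ((7.26×10⁻⁴)·(0.00127)²) = 1.70×10⁶
Q = 1.70×10⁶ < K = 1.72×10⁷, so the forward reaction proceeds.

to the right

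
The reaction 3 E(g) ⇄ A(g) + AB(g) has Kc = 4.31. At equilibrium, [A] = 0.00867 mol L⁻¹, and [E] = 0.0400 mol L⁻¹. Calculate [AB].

[AB] = 0.0318 mol L⁻¹

At equilibrium, Kc = [A]·[AB] / [E]³ = 4.31.
(0.00867)·([AB]) / (0.0400)³ = 4.31
[AB] = 0.0318 mol L⁻¹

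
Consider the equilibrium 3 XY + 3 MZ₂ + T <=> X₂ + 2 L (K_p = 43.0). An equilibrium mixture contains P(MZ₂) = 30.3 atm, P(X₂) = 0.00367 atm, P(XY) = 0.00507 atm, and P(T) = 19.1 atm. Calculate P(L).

P(L) = 28.5 atm

At equilibrium, K_p = P(X₂)·P(L)² / (P(XY)³·P(MZ₂)³·P(T)) = 43.0.
(0.00367)·(P(L))² / ((0.00507)³·(30.3)³·(19.1)) = 43.0
P(L)² = 811 ⇒ P(L) = 28.5 atm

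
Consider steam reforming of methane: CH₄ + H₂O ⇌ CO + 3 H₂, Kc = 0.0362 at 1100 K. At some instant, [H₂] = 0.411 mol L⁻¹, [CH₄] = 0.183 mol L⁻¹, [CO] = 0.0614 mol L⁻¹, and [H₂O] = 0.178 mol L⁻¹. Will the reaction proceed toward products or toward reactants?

in the reverse direction

Qc = [CO]·[H₂]³ / ([CH₄]·[H₂O]) = (0.0614)·(0.411)³ / ((0.183)·(0.178)) = 0.131
Qc = 0.131 > Kc = 0.0362, so the reverse reaction proceeds.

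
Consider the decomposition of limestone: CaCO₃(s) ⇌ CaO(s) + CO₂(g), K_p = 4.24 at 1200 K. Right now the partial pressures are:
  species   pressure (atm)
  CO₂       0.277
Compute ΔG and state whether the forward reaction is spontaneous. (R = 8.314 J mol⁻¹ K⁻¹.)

ΔG = -27.2 kJ/mol; the forward reaction is spontaneous

(CaCO₃, CaO are pure solids — omitted from Q_p.)
Q_p = P(CO₂) = 0.277
ΔG = RT ln(Q_p/K_p) = (8.314 J mol⁻¹ K⁻¹)(1200 K) × ln(0.277/4.24)
   = (9.977 kJ/mol)(-2.728) = -27.2 kJ/mol
ΔG < 0, so the forward reaction is spontaneous (proceeds forward).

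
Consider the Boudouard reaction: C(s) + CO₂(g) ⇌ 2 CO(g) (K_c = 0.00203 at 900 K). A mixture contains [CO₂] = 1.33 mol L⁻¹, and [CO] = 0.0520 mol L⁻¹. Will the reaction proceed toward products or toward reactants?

at equilibrium

(C is a pure solid — omitted from Q_c.)
Q_c = [CO]² / [CO₂] = (0.0520)² / (1.33) = 0.00203
Q_c = 0.00203 = K_c, so the system is already at equilibrium.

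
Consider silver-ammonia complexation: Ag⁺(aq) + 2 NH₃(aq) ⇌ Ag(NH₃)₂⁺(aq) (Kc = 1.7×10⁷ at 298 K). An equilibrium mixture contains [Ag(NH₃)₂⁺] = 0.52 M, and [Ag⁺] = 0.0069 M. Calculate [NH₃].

At equilibrium, Kc = [Ag(NH₃)₂⁺] / ([Ag⁺]·[NH₃]²) = 1.7×10⁷.
(0.52) / ((0.0069)·([NH₃])²) = 1.7×10⁷
[NH₃]² = 4.43×10⁻⁶ ⇒ [NH₃] = 0.0021 M

[NH₃] = 0.0021 M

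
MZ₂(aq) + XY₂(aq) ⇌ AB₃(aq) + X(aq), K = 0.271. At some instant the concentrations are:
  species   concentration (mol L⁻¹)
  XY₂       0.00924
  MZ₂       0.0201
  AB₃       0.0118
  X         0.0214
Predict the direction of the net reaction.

reverse (toward reactants)

Q = [AB₃]·[X] / ([MZ₂]·[XY₂]) = (0.0118)·(0.0214) / ((0.0201)·(0.00924)) = 1.36
Q = 1.36 > K = 0.271, so the reverse reaction proceeds.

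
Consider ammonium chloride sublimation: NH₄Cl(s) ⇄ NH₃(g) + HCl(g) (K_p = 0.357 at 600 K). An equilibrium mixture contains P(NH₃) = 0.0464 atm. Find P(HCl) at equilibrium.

(NH₄Cl is a pure solid — omitted from K_p.)
At equilibrium, K_p = P(NH₃)·P(HCl) = 0.357.
(0.0464)·(P(HCl)) = 0.357
P(HCl) = 7.69 atm

P(HCl) = 7.69 atm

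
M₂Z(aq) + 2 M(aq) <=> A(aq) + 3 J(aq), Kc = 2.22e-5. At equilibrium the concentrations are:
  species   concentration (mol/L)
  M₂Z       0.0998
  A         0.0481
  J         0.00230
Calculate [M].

At equilibrium, Kc = [A]·[J]³ / ([M₂Z]·[M]²) = 2.22e-5.
(0.0481)·(0.00230)³ / ((0.0998)·([M])²) = 2.22e-5
[M]² = 2.64e-4 ⇒ [M] = 0.0163 mol/L

[M] = 0.0163 mol/L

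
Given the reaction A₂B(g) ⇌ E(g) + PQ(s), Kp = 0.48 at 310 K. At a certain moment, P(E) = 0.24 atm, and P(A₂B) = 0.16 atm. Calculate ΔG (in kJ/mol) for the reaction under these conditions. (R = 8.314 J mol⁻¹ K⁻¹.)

ΔG = 2.94 kJ/mol

(PQ is a pure solid — omitted from Qp.)
Qp = P(E) / P(A₂B) = (0.24) / (0.16) = 1.50
ΔG = RT ln(Qp/Kp) = (8.314 J mol⁻¹ K⁻¹)(310 K) × ln(1.50/0.48)
   = (2.577 kJ/mol)(1.139) = 2.94 kJ/mol
ΔG > 0, so the forward reaction is non-spontaneous (proceeds in reverse).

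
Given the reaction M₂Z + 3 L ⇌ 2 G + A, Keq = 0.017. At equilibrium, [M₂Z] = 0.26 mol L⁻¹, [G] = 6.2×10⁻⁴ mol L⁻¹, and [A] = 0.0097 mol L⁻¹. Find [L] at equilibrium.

At equilibrium, Keq = [G]²·[A] / ([M₂Z]·[L]³) = 0.017.
(6.2×10⁻⁴)²·(0.0097) / ((0.26)·([L])³) = 0.017
[L]³ = 8.44×10⁻⁷ ⇒ [L] = 0.0094 mol L⁻¹

[L] = 0.0094 mol L⁻¹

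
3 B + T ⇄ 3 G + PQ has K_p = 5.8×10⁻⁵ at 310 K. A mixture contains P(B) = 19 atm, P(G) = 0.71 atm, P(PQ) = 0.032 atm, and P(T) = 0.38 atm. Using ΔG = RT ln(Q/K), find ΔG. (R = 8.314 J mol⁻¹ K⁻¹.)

Q_p = P(G)³·P(PQ) / (P(B)³·P(T)) = (0.71)³·(0.032) / ((19)³·(0.38)) = 4.39×10⁻⁶
ΔG = RT ln(Q_p/K_p) = (8.314 J mol⁻¹ K⁻¹)(310 K) × ln(4.39×10⁻⁶/5.8×10⁻⁵)
   = (2.577 kJ/mol)(-2.581) = -6.65 kJ/mol
ΔG < 0, so the forward reaction is spontaneous (proceeds forward).

ΔG = -6.65 kJ/mol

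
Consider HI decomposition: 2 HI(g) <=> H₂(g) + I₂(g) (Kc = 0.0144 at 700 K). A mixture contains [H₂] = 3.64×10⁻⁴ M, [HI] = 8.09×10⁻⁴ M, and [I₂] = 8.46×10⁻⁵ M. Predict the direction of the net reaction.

Qc = [H₂]·[I₂] / [HI]² = (3.64×10⁻⁴)·(8.46×10⁻⁵) / (8.09×10⁻⁴)² = 0.0471
Qc = 0.0471 > Kc = 0.0144, so the reverse reaction proceeds.

in the reverse direction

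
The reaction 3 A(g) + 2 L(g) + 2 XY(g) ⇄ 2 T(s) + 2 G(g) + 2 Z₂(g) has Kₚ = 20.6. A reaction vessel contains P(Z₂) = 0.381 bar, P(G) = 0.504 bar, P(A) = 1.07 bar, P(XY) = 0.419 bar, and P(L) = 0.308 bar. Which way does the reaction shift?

toward products

(T is a pure solid — omitted from Qₚ.)
Qₚ = P(G)²·P(Z₂)² / (P(A)³·P(L)²·P(XY)²) = (0.504)²·(0.381)² / ((1.07)³·(0.308)²·(0.419)²) = 1.81
Qₚ = 1.81 < Kₚ = 20.6, so the forward reaction proceeds.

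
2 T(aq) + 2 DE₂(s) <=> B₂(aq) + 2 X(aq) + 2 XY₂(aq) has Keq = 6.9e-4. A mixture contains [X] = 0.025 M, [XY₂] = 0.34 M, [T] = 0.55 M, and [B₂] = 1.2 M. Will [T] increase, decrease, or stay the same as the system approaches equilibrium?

(DE₂ is a pure solid — omitted from Q.)
Q = [B₂]·[X]²·[XY₂]² / [T]² = (1.2)·(0.025)²·(0.34)² / (0.55)² = 2.9e-4
Q = 2.9e-4 < Keq = 6.9e-4: net forward reaction.
T is a reactant, so it decreases.

decrease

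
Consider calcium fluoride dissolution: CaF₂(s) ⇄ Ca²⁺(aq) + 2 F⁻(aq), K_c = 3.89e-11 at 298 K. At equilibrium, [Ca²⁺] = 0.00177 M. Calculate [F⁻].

[F⁻] = 1.48e-4 M

(CaF₂ is a pure solid — omitted from K_c.)
At equilibrium, K_c = [Ca²⁺]·[F⁻]² = 3.89e-11.
(0.00177)·([F⁻])² = 3.89e-11
[F⁻]² = 2.20e-8 ⇒ [F⁻] = 1.48e-4 M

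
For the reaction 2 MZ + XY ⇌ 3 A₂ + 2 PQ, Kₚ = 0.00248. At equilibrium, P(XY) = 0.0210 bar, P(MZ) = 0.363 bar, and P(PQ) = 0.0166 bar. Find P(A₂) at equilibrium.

At equilibrium, Kₚ = P(A₂)³·P(PQ)² / (P(MZ)²·P(XY)) = 0.00248.
(P(A₂))³·(0.0166)² / ((0.363)²·(0.0210)) = 0.00248
P(A₂)³ = 0.0249 ⇒ P(A₂) = 0.292 bar

P(A₂) = 0.292 bar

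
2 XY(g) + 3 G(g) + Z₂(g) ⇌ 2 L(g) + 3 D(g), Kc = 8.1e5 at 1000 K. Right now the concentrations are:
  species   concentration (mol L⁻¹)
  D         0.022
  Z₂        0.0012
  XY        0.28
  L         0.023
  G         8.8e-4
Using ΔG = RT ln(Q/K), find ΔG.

Qc = [L]²·[D]³ / ([XY]²·[G]³·[Z₂]) = (0.023)²·(0.022)³ / ((0.28)²·(8.8e-4)³·(0.0012)) = 87900
ΔG = RT ln(Qc/Kc) = (8.314 J mol⁻¹ K⁻¹)(1000 K) × ln(87900/8.1e5)
   = (8.314 kJ/mol)(-2.221) = -18.5 kJ/mol
ΔG < 0, so the forward reaction is spontaneous (proceeds forward).

ΔG = -18.5 kJ/mol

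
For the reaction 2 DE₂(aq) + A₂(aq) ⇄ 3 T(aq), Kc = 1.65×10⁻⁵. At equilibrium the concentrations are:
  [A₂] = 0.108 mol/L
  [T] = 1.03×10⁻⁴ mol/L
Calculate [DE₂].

[DE₂] = 7.83×10⁻⁴ mol/L

At equilibrium, Kc = [T]³ / ([DE₂]²·[A₂]) = 1.65×10⁻⁵.
(1.03×10⁻⁴)³ / (([DE₂])²·(0.108)) = 1.65×10⁻⁵
[DE₂]² = 6.13×10⁻⁷ ⇒ [DE₂] = 7.83×10⁻⁴ mol/L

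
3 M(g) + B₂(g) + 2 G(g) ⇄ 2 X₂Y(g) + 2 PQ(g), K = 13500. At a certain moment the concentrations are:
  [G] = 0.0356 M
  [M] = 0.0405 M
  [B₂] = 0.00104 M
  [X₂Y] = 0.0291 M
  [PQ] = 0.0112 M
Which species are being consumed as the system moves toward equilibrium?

M, B₂, G (reactants)

Q = [X₂Y]²·[PQ]² / ([M]³·[B₂]·[G]²) = (0.0291)²·(0.0112)² / ((0.0405)³·(0.00104)·(0.0356)²) = 1210
Q = 1210 < K = 13500: net forward reaction.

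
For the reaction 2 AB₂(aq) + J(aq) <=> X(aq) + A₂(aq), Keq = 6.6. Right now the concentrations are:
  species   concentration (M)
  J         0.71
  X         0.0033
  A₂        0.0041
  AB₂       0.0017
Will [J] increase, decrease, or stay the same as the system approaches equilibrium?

Q = [X]·[A₂] / ([AB₂]²·[J]) = (0.0033)·(0.0041) / ((0.0017)²·(0.71)) = 6.6
Q = 6.6 = Keq; the system is at equilibrium.

stay the same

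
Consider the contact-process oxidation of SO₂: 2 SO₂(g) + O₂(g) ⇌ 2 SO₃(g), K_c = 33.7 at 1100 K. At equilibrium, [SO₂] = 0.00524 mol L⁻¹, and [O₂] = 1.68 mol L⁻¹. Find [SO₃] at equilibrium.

[SO₃] = 0.0394 mol L⁻¹

At equilibrium, K_c = [SO₃]² / ([SO₂]²·[O₂]) = 33.7.
([SO₃])² / ((0.00524)²·(1.68)) = 33.7
[SO₃]² = 0.00155 ⇒ [SO₃] = 0.0394 mol L⁻¹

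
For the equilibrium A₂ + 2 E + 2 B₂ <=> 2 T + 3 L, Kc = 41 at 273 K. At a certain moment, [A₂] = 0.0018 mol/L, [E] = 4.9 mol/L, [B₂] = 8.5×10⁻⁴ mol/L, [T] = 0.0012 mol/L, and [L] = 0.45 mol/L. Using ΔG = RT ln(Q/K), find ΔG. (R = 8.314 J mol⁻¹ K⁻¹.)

Qc = [T]²·[L]³ / ([A₂]·[E]²·[B₂]²) = (0.0012)²·(0.45)³ / ((0.0018)·(4.9)²·(8.5×10⁻⁴)²) = 4.20
ΔG = RT ln(Qc/Kc) = (8.314 J mol⁻¹ K⁻¹)(273 K) × ln(4.20/41)
   = (2.270 kJ/mol)(-2.278) = -5.17 kJ/mol
ΔG < 0, so the forward reaction is spontaneous (proceeds forward).

ΔG = -5.17 kJ/mol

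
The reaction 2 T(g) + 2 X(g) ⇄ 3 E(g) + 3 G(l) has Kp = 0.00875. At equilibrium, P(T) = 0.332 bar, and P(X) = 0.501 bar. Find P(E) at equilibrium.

P(E) = 0.0623 bar

(G is a pure liquid — omitted from Kp.)
At equilibrium, Kp = P(E)³ / (P(T)²·P(X)²) = 0.00875.
(P(E))³ / ((0.332)²·(0.501)²) = 0.00875
P(E)³ = 2.42e-4 ⇒ P(E) = 0.0623 bar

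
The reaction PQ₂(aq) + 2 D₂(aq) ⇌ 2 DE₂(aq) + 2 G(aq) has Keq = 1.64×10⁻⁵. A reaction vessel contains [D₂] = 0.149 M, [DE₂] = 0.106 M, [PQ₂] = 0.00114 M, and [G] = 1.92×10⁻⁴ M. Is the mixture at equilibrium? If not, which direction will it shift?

Q = [DE₂]²·[G]² / ([PQ₂]·[D₂]²) = (0.106)²·(1.92×10⁻⁴)² / ((0.00114)·(0.149)²) = 1.64×10⁻⁵
Q = 1.64×10⁻⁵ = Keq; the system is at equilibrium.

yes, at equilibrium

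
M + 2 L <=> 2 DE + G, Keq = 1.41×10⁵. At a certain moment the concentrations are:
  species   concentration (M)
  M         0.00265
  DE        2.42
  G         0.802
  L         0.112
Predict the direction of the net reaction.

neither direction; the system is at equilibrium

Q = [DE]²·[G] / ([M]·[L]²) = (2.42)²·(0.802) / ((0.00265)·(0.112)²) = 1.41×10⁵
Q = 1.41×10⁵ = Keq, so the system is already at equilibrium.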